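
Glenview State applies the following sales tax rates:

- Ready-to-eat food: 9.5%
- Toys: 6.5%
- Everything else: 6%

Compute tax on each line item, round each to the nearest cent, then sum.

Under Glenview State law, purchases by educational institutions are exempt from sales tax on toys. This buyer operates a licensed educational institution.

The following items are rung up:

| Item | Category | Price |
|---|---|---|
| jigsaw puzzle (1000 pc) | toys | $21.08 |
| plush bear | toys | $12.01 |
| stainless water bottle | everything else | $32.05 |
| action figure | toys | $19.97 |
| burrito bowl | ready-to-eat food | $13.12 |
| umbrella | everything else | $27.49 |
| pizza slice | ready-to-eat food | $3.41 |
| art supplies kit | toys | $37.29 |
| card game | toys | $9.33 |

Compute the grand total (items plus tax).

$180.89

Jigsaw puzzle (1000 pc) $21.08: toys, buyer-exempt → 0% → $0.00
Plush bear $12.01: toys, buyer-exempt → 0% → $0.00
Stainless water bottle $32.05: everything else → 6% → $1.92
Action figure $19.97: toys, buyer-exempt → 0% → $0.00
Burrito bowl $13.12: ready-to-eat food → 9.5% → $1.25
Umbrella $27.49: everything else → 6% → $1.65
Pizza slice $3.41: ready-to-eat food → 9.5% → $0.32
Art supplies kit $37.29: toys, buyer-exempt → 0% → $0.00
Card game $9.33: toys, buyer-exempt → 0% → $0.00
Subtotal = $175.75; tax = $5.14; total due = $180.89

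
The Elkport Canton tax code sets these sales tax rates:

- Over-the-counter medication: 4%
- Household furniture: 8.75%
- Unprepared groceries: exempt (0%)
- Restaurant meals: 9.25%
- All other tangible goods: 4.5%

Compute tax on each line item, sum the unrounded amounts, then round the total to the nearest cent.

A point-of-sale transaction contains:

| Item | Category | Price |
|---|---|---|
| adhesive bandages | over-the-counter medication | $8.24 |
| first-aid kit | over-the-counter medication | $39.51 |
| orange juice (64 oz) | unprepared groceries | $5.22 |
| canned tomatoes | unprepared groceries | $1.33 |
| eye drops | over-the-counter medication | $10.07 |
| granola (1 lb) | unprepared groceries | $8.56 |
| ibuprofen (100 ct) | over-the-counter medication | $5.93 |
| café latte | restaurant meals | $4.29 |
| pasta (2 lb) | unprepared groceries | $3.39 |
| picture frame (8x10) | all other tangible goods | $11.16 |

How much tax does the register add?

$3.45

Adhesive bandages $8.24: over-the-counter medication → 4% → $0.3296
First-aid kit $39.51: over-the-counter medication → 4% → $1.5804
Orange juice (64 oz) $5.22: unprepared groceries → 0% → $0.00
Canned tomatoes $1.33: unprepared groceries → 0% → $0.00
Eye drops $10.07: over-the-counter medication → 4% → $0.4028
Granola (1 lb) $8.56: unprepared groceries → 0% → $0.00
Ibuprofen (100 ct) $5.93: over-the-counter medication → 4% → $0.2372
Café latte $4.29: restaurant meals → 9.25% → $0.396825
Pasta (2 lb) $3.39: unprepared groceries → 0% → $0.00
Picture frame (8x10) $11.16: all other tangible goods → 4.5% → $0.5022
Unrounded tax sum = $3.449025 → $3.45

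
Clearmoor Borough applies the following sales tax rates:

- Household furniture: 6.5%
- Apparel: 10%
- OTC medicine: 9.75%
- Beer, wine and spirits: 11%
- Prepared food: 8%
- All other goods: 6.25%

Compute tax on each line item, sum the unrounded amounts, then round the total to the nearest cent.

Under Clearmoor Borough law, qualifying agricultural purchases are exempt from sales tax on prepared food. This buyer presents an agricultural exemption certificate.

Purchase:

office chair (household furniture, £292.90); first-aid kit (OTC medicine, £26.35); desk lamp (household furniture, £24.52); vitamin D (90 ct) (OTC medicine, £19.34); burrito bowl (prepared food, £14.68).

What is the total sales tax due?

Office chair £292.90: household furniture → 6.5% → £19.0385
First-aid kit £26.35: OTC medicine → 9.75% → £2.569125
Desk lamp £24.52: household furniture → 6.5% → £1.5938
Vitamin D (90 ct) £19.34: OTC medicine → 9.75% → £1.88565
Burrito bowl £14.68: prepared food, buyer-exempt → 0% → £0.00
Unrounded tax sum = £25.087075 → £25.09

£25.09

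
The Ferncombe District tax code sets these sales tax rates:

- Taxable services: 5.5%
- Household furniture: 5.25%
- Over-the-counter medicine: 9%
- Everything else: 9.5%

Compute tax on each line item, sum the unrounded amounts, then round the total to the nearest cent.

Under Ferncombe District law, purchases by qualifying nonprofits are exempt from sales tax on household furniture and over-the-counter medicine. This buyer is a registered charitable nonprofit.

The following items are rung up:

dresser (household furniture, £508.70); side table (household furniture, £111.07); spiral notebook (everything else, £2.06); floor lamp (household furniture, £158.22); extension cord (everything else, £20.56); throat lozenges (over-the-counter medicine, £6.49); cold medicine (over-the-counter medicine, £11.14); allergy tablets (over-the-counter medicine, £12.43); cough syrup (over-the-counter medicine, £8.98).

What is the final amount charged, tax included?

£841.80

Dresser £508.70: household furniture, buyer-exempt → 0% → £0.00
Side table £111.07: household furniture, buyer-exempt → 0% → £0.00
Spiral notebook £2.06: everything else → 9.5% → £0.1957
Floor lamp £158.22: household furniture, buyer-exempt → 0% → £0.00
Extension cord £20.56: everything else → 9.5% → £1.9532
Throat lozenges £6.49: over-the-counter medicine, buyer-exempt → 0% → £0.00
Cold medicine £11.14: over-the-counter medicine, buyer-exempt → 0% → £0.00
Allergy tablets £12.43: over-the-counter medicine, buyer-exempt → 0% → £0.00
Cough syrup £8.98: over-the-counter medicine, buyer-exempt → 0% → £0.00
Subtotal = £839.65; unrounded tax = £2.1489 → £2.15; total due = £841.80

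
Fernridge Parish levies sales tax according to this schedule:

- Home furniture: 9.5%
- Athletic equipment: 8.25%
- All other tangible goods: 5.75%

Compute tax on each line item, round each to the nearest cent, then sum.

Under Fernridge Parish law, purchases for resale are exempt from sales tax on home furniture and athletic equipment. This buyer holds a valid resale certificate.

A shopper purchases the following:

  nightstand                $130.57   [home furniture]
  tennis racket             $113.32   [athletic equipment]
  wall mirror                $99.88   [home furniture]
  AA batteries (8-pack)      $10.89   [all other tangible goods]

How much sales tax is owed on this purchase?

$0.63

Nightstand $130.57: home furniture, buyer-exempt → 0% → $0.00
Tennis racket $113.32: athletic equipment, buyer-exempt → 0% → $0.00
Wall mirror $99.88: home furniture, buyer-exempt → 0% → $0.00
AA batteries (8-pack) $10.89: all other tangible goods → 5.75% → $0.63
Total tax = $0.63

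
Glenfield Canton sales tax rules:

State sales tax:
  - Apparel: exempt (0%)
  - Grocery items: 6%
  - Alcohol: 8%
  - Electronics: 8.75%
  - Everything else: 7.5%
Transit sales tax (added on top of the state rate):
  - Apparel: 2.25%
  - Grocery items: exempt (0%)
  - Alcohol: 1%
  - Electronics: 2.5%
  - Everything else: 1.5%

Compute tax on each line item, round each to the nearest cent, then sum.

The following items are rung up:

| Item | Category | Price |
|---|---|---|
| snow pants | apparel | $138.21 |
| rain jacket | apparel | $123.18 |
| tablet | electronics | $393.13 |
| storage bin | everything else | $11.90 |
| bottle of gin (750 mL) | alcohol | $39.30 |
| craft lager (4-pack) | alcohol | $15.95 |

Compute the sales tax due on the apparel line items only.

$5.88

Snow pants $138.21: apparel → 0% + 2.25% transit = 2.25% → $3.11
Rain jacket $123.18: apparel → 0% + 2.25% transit = 2.25% → $2.77
Tax on apparel = $3.11 + $2.77 = $5.88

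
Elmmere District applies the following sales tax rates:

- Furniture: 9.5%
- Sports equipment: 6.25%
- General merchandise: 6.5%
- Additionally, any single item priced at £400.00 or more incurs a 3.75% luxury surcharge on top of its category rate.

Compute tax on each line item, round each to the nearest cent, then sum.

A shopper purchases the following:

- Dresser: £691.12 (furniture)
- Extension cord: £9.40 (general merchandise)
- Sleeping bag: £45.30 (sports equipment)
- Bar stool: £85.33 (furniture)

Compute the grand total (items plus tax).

£934.27

Dresser £691.12: furniture → 9.5% + 3.75% surcharge = 13.25% → £91.57
Extension cord £9.40: general merchandise → 6.5% → £0.61
Sleeping bag £45.30: sports equipment → 6.25% → £2.83
Bar stool £85.33: furniture → 9.5% → £8.11
Subtotal = £831.15; tax = £103.12; total due = £934.27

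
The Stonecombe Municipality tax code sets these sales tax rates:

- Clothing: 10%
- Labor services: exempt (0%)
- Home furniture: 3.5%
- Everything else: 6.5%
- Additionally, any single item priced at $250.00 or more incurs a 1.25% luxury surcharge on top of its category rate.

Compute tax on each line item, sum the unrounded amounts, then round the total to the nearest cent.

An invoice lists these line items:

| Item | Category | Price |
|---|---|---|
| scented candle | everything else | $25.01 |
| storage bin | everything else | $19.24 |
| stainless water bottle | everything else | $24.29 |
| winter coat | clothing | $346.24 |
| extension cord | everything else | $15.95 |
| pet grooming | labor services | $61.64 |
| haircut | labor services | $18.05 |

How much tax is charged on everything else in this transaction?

Scented candle $25.01: everything else → 6.5% → $1.62565
Storage bin $19.24: everything else → 6.5% → $1.2506
Stainless water bottle $24.29: everything else → 6.5% → $1.57885
Extension cord $15.95: everything else → 6.5% → $1.03675
Tax on everything else: unrounded sum = $5.49185 → $5.49

$5.49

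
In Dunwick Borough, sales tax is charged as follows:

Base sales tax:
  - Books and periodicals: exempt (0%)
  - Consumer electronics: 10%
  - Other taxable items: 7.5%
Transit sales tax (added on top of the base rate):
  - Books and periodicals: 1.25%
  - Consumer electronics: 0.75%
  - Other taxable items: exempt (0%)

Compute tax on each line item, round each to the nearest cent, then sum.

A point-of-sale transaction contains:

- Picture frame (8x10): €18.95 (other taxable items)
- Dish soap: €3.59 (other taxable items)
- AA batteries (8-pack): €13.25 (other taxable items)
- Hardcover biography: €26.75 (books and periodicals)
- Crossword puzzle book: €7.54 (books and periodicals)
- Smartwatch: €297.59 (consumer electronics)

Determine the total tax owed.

Picture frame (8x10) €18.95: other taxable items → 7.5% + 0% transit = 7.5% → €1.42
Dish soap €3.59: other taxable items → 7.5% + 0% transit = 7.5% → €0.27
AA batteries (8-pack) €13.25: other taxable items → 7.5% + 0% transit = 7.5% → €0.99
Hardcover biography €26.75: books and periodicals → 0% + 1.25% transit = 1.25% → €0.33
Crossword puzzle book €7.54: books and periodicals → 0% + 1.25% transit = 1.25% → €0.09
Smartwatch €297.59: consumer electronics → 10% + 0.75% transit = 10.75% → €31.99
Total tax = €1.42 + €0.27 + €0.99 + €0.33 + €0.09 + €31.99 = €35.09

€35.09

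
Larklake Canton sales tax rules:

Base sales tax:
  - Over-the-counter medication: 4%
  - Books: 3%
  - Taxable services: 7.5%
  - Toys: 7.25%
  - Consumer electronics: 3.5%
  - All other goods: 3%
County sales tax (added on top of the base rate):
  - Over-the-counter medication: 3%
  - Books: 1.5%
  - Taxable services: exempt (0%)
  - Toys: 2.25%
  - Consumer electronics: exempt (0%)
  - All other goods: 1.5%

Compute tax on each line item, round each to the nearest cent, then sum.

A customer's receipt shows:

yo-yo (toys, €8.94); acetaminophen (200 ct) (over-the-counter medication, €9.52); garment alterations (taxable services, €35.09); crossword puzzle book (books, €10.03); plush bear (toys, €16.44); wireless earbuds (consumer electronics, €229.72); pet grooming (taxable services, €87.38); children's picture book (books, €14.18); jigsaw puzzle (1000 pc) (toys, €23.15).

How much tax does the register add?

€23.59

Yo-yo €8.94: toys → 7.25% + 2.25% county = 9.5% → €0.85
Acetaminophen (200 ct) €9.52: over-the-counter medication → 4% + 3% county = 7% → €0.67
Garment alterations €35.09: taxable services → 7.5% + 0% county = 7.5% → €2.63
Crossword puzzle book €10.03: books → 3% + 1.5% county = 4.5% → €0.45
Plush bear €16.44: toys → 7.25% + 2.25% county = 9.5% → €1.56
Wireless earbuds €229.72: consumer electronics → 3.5% + 0% county = 3.5% → €8.04
Pet grooming €87.38: taxable services → 7.5% + 0% county = 7.5% → €6.55
Children's picture book €14.18: books → 3% + 1.5% county = 4.5% → €0.64
Jigsaw puzzle (1000 pc) €23.15: toys → 7.25% + 2.25% county = 9.5% → €2.20
Total tax = €0.85 + €0.67 + €2.63 + €0.45 + €1.56 + €8.04 + €6.55 + €0.64 + €2.20 = €23.59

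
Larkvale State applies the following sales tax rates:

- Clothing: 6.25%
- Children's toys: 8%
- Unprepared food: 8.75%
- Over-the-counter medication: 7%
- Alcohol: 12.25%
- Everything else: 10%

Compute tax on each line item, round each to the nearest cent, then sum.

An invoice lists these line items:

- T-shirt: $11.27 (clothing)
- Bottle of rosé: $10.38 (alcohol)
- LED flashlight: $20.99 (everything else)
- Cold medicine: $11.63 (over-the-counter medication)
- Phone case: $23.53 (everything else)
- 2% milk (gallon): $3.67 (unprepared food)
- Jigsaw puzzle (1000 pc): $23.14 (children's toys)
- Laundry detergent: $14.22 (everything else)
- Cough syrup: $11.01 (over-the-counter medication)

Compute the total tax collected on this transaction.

T-shirt $11.27: clothing → 6.25% → $0.70
Bottle of rosé $10.38: alcohol → 12.25% → $1.27
LED flashlight $20.99: everything else → 10% → $2.10
Cold medicine $11.63: over-the-counter medication → 7% → $0.81
Phone case $23.53: everything else → 10% → $2.35
2% milk (gallon) $3.67: unprepared food → 8.75% → $0.32
Jigsaw puzzle (1000 pc) $23.14: children's toys → 8% → $1.85
Laundry detergent $14.22: everything else → 10% → $1.42
Cough syrup $11.01: over-the-counter medication → 7% → $0.77
Total tax = $0.70 + $1.27 + $2.10 + $0.81 + $2.35 + $0.32 + $1.85 + $1.42 + $0.77 = $11.59

$11.59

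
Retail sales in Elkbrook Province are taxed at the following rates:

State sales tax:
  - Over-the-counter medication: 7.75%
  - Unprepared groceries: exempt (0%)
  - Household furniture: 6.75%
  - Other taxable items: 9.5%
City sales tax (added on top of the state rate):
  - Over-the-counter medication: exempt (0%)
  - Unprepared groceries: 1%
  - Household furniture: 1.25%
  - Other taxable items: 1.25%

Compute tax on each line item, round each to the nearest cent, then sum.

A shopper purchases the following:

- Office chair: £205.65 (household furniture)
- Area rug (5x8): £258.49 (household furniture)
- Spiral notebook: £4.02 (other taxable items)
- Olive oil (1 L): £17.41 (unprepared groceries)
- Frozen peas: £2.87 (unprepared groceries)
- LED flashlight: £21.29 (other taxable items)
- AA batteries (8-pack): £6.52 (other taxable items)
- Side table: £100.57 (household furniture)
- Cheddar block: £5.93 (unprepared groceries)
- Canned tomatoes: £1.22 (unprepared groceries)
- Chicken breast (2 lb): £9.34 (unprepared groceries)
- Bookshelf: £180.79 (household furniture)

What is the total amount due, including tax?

£877.52

Office chair £205.65: household furniture → 6.75% + 1.25% city = 8% → £16.45
Area rug (5x8) £258.49: household furniture → 6.75% + 1.25% city = 8% → £20.68
Spiral notebook £4.02: other taxable items → 9.5% + 1.25% city = 10.75% → £0.43
Olive oil (1 L) £17.41: unprepared groceries → 0% + 1% city = 1% → £0.17
Frozen peas £2.87: unprepared groceries → 0% + 1% city = 1% → £0.03
LED flashlight £21.29: other taxable items → 9.5% + 1.25% city = 10.75% → £2.29
AA batteries (8-pack) £6.52: other taxable items → 9.5% + 1.25% city = 10.75% → £0.70
Side table £100.57: household furniture → 6.75% + 1.25% city = 8% → £8.05
Cheddar block £5.93: unprepared groceries → 0% + 1% city = 1% → £0.06
Canned tomatoes £1.22: unprepared groceries → 0% + 1% city = 1% → £0.01
Chicken breast (2 lb) £9.34: unprepared groceries → 0% + 1% city = 1% → £0.09
Bookshelf £180.79: household furniture → 6.75% + 1.25% city = 8% → £14.46
Subtotal = £814.10; tax = £63.42; total due = £877.52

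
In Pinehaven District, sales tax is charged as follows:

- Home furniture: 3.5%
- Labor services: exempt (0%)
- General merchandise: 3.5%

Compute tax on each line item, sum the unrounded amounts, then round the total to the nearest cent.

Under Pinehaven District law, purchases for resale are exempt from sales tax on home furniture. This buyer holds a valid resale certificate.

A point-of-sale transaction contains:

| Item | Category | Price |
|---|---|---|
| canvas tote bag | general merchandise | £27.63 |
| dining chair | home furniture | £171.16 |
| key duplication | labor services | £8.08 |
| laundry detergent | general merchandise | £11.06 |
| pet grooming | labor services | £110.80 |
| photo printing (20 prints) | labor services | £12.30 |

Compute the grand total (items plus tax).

£342.38

Canvas tote bag £27.63: general merchandise → 3.5% → £0.96705
Dining chair £171.16: home furniture, buyer-exempt → 0% → £0.00
Key duplication £8.08: labor services → 0% → £0.00
Laundry detergent £11.06: general merchandise → 3.5% → £0.3871
Pet grooming £110.80: labor services → 0% → £0.00
Photo printing (20 prints) £12.30: labor services → 0% → £0.00
Subtotal = £341.03; unrounded tax = £1.35415 → £1.35; total due = £342.38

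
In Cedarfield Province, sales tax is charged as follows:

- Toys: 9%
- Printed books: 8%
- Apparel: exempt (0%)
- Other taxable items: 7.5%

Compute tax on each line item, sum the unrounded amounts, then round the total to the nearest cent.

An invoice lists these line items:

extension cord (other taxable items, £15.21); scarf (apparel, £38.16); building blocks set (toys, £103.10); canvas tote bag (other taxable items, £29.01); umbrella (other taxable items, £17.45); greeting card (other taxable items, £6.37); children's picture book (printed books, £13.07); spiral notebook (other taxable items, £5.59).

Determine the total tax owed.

£15.85

Extension cord £15.21: other taxable items → 7.5% → £1.14075
Scarf £38.16: apparel → 0% → £0.00
Building blocks set £103.10: toys → 9% → £9.279
Canvas tote bag £29.01: other taxable items → 7.5% → £2.17575
Umbrella £17.45: other taxable items → 7.5% → £1.30875
Greeting card £6.37: other taxable items → 7.5% → £0.47775
Children's picture book £13.07: printed books → 8% → £1.0456
Spiral notebook £5.59: other taxable items → 7.5% → £0.41925
Unrounded tax sum = £15.84685 → £15.85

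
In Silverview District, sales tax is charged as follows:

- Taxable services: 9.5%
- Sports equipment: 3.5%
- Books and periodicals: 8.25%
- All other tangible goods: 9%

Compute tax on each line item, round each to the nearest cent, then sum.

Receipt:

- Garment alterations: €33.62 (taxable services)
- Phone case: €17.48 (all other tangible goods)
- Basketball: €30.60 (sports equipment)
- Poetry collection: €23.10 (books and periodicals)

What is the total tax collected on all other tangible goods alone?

€1.57

Phone case €17.48: all other tangible goods → 9% → €1.57
Tax on all other tangible goods = €1.57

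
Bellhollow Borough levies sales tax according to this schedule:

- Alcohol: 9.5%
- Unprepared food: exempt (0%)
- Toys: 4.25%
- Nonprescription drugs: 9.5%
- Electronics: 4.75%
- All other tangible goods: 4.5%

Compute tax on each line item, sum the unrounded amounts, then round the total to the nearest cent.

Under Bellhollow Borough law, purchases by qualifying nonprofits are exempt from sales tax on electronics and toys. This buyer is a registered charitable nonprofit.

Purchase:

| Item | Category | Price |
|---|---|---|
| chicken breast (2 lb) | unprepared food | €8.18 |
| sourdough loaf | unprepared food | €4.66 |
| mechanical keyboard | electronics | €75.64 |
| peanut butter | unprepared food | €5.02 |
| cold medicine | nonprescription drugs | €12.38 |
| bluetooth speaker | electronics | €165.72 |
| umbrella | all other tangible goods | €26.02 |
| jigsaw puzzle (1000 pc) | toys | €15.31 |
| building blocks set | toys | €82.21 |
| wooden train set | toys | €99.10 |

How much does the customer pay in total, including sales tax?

€496.59

Chicken breast (2 lb) €8.18: unprepared food → 0% → €0.00
Sourdough loaf €4.66: unprepared food → 0% → €0.00
Mechanical keyboard €75.64: electronics, buyer-exempt → 0% → €0.00
Peanut butter €5.02: unprepared food → 0% → €0.00
Cold medicine €12.38: nonprescription drugs → 9.5% → €1.1761
Bluetooth speaker €165.72: electronics, buyer-exempt → 0% → €0.00
Umbrella €26.02: all other tangible goods → 4.5% → €1.1709
Jigsaw puzzle (1000 pc) €15.31: toys, buyer-exempt → 0% → €0.00
Building blocks set €82.21: toys, buyer-exempt → 0% → €0.00
Wooden train set €99.10: toys, buyer-exempt → 0% → €0.00
Subtotal = €494.24; unrounded tax = €2.347 → €2.35; total due = €496.59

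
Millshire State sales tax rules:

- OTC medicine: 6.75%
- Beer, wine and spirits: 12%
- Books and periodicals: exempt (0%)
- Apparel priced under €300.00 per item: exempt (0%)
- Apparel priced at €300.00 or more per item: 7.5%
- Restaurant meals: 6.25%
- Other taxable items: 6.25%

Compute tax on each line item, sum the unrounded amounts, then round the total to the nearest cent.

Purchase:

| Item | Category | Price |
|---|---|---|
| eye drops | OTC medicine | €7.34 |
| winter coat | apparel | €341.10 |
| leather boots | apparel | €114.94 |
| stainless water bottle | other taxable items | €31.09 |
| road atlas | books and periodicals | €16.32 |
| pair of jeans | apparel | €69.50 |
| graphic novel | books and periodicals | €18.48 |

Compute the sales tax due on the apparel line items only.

Winter coat €341.10: apparel, €300.00 or more → 7.5% → €25.5825
Leather boots €114.94: apparel, under €300.00 → 0% → €0.00
Pair of jeans €69.50: apparel, under €300.00 → 0% → €0.00
Tax on apparel: unrounded sum = €25.5825 → €25.58

€25.58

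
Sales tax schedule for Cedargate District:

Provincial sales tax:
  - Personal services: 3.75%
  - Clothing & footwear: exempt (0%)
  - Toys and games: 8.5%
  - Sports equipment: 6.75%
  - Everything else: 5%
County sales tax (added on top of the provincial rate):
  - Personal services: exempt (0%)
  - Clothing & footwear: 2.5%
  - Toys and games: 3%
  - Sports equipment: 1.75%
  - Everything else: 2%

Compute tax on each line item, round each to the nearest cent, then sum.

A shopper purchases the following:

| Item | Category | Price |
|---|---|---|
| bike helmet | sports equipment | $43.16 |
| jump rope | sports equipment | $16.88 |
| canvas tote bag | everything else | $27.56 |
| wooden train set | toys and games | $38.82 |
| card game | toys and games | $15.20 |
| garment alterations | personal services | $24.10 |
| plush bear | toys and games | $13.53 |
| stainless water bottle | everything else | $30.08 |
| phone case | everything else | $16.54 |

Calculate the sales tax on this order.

Bike helmet $43.16: sports equipment → 6.75% + 1.75% county = 8.5% → $3.67
Jump rope $16.88: sports equipment → 6.75% + 1.75% county = 8.5% → $1.43
Canvas tote bag $27.56: everything else → 5% + 2% county = 7% → $1.93
Wooden train set $38.82: toys and games → 8.5% + 3% county = 11.5% → $4.46
Card game $15.20: toys and games → 8.5% + 3% county = 11.5% → $1.75
Garment alterations $24.10: personal services → 3.75% + 0% county = 3.75% → $0.90
Plush bear $13.53: toys and games → 8.5% + 3% county = 11.5% → $1.56
Stainless water bottle $30.08: everything else → 5% + 2% county = 7% → $2.11
Phone case $16.54: everything else → 5% + 2% county = 7% → $1.16
Total tax = $3.67 + $1.43 + $1.93 + $4.46 + $1.75 + $0.90 + $1.56 + $2.11 + $1.16 = $18.97

$18.97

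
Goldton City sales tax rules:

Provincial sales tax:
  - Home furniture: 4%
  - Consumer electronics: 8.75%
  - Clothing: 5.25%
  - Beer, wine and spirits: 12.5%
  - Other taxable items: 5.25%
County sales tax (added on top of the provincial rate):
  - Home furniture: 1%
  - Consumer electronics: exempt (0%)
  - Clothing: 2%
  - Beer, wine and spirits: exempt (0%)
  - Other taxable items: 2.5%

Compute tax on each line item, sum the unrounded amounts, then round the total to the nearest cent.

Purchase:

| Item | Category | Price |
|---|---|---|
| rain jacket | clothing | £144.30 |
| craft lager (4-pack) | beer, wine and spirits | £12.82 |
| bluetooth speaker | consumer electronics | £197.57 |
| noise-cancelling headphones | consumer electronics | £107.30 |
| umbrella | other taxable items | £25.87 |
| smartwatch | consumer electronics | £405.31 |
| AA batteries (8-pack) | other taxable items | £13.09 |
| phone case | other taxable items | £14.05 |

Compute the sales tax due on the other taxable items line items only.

Umbrella £25.87: other taxable items → 5.25% + 2.5% county = 7.75% → £2.004925
AA batteries (8-pack) £13.09: other taxable items → 5.25% + 2.5% county = 7.75% → £1.014475
Phone case £14.05: other taxable items → 5.25% + 2.5% county = 7.75% → £1.088875
Tax on other taxable items: unrounded sum = £4.108275 → £4.11

£4.11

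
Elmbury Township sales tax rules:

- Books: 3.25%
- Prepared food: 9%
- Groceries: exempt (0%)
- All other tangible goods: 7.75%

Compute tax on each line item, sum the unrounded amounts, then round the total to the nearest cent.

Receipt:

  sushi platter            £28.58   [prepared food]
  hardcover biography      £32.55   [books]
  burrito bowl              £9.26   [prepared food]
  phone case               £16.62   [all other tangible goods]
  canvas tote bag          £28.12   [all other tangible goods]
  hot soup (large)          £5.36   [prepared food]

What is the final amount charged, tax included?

£128.90

Sushi platter £28.58: prepared food → 9% → £2.5722
Hardcover biography £32.55: books → 3.25% → £1.057875
Burrito bowl £9.26: prepared food → 9% → £0.8334
Phone case £16.62: all other tangible goods → 7.75% → £1.28805
Canvas tote bag £28.12: all other tangible goods → 7.75% → £2.1793
Hot soup (large) £5.36: prepared food → 9% → £0.4824
Subtotal = £120.49; unrounded tax = £8.413225 → £8.41; total due = £128.90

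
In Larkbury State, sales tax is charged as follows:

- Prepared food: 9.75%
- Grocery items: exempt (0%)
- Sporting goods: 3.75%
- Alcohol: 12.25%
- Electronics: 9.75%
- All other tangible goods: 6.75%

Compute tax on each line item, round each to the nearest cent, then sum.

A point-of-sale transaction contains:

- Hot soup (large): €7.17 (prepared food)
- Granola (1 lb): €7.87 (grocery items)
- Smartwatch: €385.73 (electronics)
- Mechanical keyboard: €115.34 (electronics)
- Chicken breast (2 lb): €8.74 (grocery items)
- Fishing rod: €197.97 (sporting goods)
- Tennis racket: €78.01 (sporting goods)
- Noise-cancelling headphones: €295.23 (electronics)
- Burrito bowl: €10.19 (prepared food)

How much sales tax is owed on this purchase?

€89.68

Hot soup (large) €7.17: prepared food → 9.75% → €0.70
Granola (1 lb) €7.87: grocery items → 0% → €0.00
Smartwatch €385.73: electronics → 9.75% → €37.61
Mechanical keyboard €115.34: electronics → 9.75% → €11.25
Chicken breast (2 lb) €8.74: grocery items → 0% → €0.00
Fishing rod €197.97: sporting goods → 3.75% → €7.42
Tennis racket €78.01: sporting goods → 3.75% → €2.93
Noise-cancelling headphones €295.23: electronics → 9.75% → €28.78
Burrito bowl €10.19: prepared food → 9.75% → €0.99
Total tax = €0.70 + €37.61 + €11.25 + €7.42 + €2.93 + €28.78 + €0.99 = €89.68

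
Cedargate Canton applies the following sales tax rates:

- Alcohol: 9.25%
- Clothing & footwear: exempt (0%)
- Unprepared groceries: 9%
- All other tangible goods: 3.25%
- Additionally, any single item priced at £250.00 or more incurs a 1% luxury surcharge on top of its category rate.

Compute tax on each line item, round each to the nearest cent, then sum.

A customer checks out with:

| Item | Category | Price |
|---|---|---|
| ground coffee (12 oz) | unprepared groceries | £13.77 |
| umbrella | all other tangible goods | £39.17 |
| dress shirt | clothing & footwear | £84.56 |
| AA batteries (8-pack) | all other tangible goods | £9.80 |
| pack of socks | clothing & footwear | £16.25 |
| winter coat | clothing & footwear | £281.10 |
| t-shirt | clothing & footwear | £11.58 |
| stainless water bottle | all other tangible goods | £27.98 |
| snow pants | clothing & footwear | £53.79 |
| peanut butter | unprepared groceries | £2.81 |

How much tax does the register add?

£6.80

Ground coffee (12 oz) £13.77: unprepared groceries → 9% → £1.24
Umbrella £39.17: all other tangible goods → 3.25% → £1.27
Dress shirt £84.56: clothing & footwear → 0% → £0.00
AA batteries (8-pack) £9.80: all other tangible goods → 3.25% → £0.32
Pack of socks £16.25: clothing & footwear → 0% → £0.00
Winter coat £281.10: clothing & footwear → 0% + 1% surcharge = 1% → £2.81
T-shirt £11.58: clothing & footwear → 0% → £0.00
Stainless water bottle £27.98: all other tangible goods → 3.25% → £0.91
Snow pants £53.79: clothing & footwear → 0% → £0.00
Peanut butter £2.81: unprepared groceries → 9% → £0.25
Total tax = £1.24 + £1.27 + £0.32 + £2.81 + £0.91 + £0.25 = £6.80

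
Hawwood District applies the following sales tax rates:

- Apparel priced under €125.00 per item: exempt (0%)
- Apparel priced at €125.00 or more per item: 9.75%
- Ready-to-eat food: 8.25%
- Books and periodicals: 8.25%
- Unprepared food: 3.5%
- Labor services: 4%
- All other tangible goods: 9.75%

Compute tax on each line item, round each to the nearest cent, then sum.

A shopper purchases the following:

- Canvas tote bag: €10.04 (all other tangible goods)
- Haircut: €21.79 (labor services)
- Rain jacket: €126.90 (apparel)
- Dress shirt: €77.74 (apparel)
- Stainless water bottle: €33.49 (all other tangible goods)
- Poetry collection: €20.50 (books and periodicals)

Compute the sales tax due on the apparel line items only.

Rain jacket €126.90: apparel, €125.00 or more → 9.75% → €12.37
Dress shirt €77.74: apparel, under €125.00 → 0% → €0.00
Tax on apparel = €12.37 + €0.00 = €12.37

€12.37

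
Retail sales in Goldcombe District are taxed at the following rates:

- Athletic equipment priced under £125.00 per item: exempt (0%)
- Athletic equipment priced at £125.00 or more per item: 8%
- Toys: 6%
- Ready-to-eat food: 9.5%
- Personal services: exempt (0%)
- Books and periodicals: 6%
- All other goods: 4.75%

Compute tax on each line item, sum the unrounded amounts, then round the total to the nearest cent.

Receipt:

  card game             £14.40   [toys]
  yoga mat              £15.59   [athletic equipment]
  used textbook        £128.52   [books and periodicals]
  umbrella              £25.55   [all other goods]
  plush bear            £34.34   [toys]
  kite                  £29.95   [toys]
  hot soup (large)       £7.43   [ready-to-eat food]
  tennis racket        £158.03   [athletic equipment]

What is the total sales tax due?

£26.99

Card game £14.40: toys → 6% → £0.864
Yoga mat £15.59: athletic equipment, under £125.00 → 0% → £0.00
Used textbook £128.52: books and periodicals → 6% → £7.7112
Umbrella £25.55: all other goods → 4.75% → £1.213625
Plush bear £34.34: toys → 6% → £2.0604
Kite £29.95: toys → 6% → £1.797
Hot soup (large) £7.43: ready-to-eat food → 9.5% → £0.70585
Tennis racket £158.03: athletic equipment, £125.00 or more → 8% → £12.6424
Unrounded tax sum = £26.994475 → £26.99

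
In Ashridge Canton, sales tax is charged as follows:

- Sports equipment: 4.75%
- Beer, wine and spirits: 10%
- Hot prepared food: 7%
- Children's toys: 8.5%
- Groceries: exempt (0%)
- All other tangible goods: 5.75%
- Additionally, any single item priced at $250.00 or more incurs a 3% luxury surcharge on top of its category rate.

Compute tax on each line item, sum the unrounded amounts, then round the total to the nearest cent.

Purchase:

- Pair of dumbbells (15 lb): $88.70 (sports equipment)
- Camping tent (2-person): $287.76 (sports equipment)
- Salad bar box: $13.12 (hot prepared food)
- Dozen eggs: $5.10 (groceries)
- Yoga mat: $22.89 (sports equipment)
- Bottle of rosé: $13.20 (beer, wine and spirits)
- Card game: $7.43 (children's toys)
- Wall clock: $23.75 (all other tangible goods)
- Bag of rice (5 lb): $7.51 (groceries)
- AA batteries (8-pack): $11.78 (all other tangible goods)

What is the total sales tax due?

Pair of dumbbells (15 lb) $88.70: sports equipment → 4.75% → $4.21325
Camping tent (2-person) $287.76: sports equipment → 4.75% + 3% surcharge = 7.75% → $22.3014
Salad bar box $13.12: hot prepared food → 7% → $0.9184
Dozen eggs $5.10: groceries → 0% → $0.00
Yoga mat $22.89: sports equipment → 4.75% → $1.087275
Bottle of rosé $13.20: beer, wine and spirits → 10% → $1.32
Card game $7.43: children's toys → 8.5% → $0.63155
Wall clock $23.75: all other tangible goods → 5.75% → $1.365625
Bag of rice (5 lb) $7.51: groceries → 0% → $0.00
AA batteries (8-pack) $11.78: all other tangible goods → 5.75% → $0.67735
Unrounded tax sum = $32.51485 → $32.51

$32.51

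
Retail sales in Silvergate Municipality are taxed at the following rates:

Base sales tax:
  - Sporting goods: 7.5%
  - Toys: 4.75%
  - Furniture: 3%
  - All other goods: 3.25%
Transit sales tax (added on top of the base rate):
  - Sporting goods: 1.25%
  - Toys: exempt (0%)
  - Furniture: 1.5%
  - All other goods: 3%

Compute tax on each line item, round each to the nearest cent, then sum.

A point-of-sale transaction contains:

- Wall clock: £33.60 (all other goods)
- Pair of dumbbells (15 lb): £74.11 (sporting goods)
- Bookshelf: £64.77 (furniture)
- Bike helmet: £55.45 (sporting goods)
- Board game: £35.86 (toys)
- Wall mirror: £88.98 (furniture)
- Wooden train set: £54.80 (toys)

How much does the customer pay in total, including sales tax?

Wall clock £33.60: all other goods → 3.25% + 3% transit = 6.25% → £2.10
Pair of dumbbells (15 lb) £74.11: sporting goods → 7.5% + 1.25% transit = 8.75% → £6.48
Bookshelf £64.77: furniture → 3% + 1.5% transit = 4.5% → £2.91
Bike helmet £55.45: sporting goods → 7.5% + 1.25% transit = 8.75% → £4.85
Board game £35.86: toys → 4.75% + 0% transit = 4.75% → £1.70
Wall mirror £88.98: furniture → 3% + 1.5% transit = 4.5% → £4.00
Wooden train set £54.80: toys → 4.75% + 0% transit = 4.75% → £2.60
Subtotal = £407.57; tax = £24.64; total due = £432.21

£432.21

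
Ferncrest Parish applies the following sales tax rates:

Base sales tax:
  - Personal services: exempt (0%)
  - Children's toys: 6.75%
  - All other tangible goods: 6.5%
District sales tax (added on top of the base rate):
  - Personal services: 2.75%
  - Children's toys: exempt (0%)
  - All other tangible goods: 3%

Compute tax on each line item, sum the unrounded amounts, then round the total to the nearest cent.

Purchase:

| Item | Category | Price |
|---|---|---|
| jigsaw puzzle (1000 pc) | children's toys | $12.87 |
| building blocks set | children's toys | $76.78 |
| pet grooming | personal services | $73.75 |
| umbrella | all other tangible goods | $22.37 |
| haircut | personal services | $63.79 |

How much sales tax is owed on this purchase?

$11.96

Jigsaw puzzle (1000 pc) $12.87: children's toys → 6.75% + 0% district = 6.75% → $0.868725
Building blocks set $76.78: children's toys → 6.75% + 0% district = 6.75% → $5.18265
Pet grooming $73.75: personal services → 0% + 2.75% district = 2.75% → $2.028125
Umbrella $22.37: all other tangible goods → 6.5% + 3% district = 9.5% → $2.12515
Haircut $63.79: personal services → 0% + 2.75% district = 2.75% → $1.754225
Unrounded tax sum = $11.958875 → $11.96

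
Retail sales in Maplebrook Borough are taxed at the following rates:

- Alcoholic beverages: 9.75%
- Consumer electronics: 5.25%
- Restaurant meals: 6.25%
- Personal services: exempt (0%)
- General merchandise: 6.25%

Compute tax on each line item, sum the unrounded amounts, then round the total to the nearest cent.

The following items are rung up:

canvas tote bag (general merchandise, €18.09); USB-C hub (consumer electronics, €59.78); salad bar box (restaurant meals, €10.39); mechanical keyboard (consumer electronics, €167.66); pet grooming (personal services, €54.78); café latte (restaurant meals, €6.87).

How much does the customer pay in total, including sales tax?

€331.72

Canvas tote bag €18.09: general merchandise → 6.25% → €1.130625
USB-C hub €59.78: consumer electronics → 5.25% → €3.13845
Salad bar box €10.39: restaurant meals → 6.25% → €0.649375
Mechanical keyboard €167.66: consumer electronics → 5.25% → €8.80215
Pet grooming €54.78: personal services → 0% → €0.00
Café latte €6.87: restaurant meals → 6.25% → €0.429375
Subtotal = €317.57; unrounded tax = €14.149975 → €14.15; total due = €331.72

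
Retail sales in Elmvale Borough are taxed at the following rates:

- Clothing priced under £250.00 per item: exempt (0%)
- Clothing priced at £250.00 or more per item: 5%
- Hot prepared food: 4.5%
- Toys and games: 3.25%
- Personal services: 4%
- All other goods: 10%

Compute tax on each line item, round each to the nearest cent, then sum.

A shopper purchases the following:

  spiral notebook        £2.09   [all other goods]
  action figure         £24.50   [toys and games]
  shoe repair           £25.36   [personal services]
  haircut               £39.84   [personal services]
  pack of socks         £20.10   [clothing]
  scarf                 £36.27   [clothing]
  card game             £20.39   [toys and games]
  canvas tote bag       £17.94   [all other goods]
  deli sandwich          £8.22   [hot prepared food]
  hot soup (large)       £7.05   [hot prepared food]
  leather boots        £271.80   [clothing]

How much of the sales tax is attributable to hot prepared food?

£0.69

Deli sandwich £8.22: hot prepared food → 4.5% → £0.37
Hot soup (large) £7.05: hot prepared food → 4.5% → £0.32
Tax on hot prepared food = £0.37 + £0.32 = £0.69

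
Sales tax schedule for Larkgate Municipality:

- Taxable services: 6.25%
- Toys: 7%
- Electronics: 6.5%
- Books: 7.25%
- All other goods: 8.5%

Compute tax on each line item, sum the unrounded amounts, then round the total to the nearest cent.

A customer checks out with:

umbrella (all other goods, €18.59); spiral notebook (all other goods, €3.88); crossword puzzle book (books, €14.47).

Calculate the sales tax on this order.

€2.96

Umbrella €18.59: all other goods → 8.5% → €1.58015
Spiral notebook €3.88: all other goods → 8.5% → €0.3298
Crossword puzzle book €14.47: books → 7.25% → €1.049075
Unrounded tax sum = €2.959025 → €2.96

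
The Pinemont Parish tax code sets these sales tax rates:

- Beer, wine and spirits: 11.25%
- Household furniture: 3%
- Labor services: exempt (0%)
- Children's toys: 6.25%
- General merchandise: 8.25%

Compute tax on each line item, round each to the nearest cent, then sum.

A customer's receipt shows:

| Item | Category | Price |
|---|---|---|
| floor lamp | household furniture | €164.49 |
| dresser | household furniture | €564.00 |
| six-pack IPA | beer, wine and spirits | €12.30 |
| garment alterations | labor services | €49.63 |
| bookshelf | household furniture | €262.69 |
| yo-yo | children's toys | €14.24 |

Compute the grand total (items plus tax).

Floor lamp €164.49: household furniture → 3% → €4.93
Dresser €564.00: household furniture → 3% → €16.92
Six-pack IPA €12.30: beer, wine and spirits → 11.25% → €1.38
Garment alterations €49.63: labor services → 0% → €0.00
Bookshelf €262.69: household furniture → 3% → €7.88
Yo-yo €14.24: children's toys → 6.25% → €0.89
Subtotal = €1067.35; tax = €32.00; total due = €1099.35

€1099.35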